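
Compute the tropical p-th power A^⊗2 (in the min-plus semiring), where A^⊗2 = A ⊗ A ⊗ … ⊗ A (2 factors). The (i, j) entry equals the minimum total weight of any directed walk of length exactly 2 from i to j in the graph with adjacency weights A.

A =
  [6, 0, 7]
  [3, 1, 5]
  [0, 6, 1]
A^⊗2 =
  [3, 1, 5]
  [4, 2, 6]
  [1, 0, 2]

Each entry (A^⊗2)_ij equals the minimum over all length-2 walks i = v_0 → v_1 → … → v_2 = j of Σ_t A[v_t][v_{t+1}]. For example, for (i, j) = (0, 2) we minimise over 3 possible intermediate vertex sequences; the minimum is 5, attained along the walk 0 → 1 → 2.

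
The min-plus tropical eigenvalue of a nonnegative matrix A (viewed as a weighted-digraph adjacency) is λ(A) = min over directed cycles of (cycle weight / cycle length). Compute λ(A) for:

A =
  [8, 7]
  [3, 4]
λ(A) = 4

Enumerate directed cycles and compute their means (weight / length). Sample:
  cycle 0 → 0: weight = 8, length = 1, mean = 8/1 ≈ 8.000
  cycle 1 → 1: weight = 4, length = 1, mean = 4/1 ≈ 4.000
  cycle 0 → 1 → 0: weight = 10, length = 2, mean = 10/2 ≈ 5.000
  cycle 1 → 0 → 1: weight = 10, length = 2, mean = 10/2 ≈ 5.000
Minimum mean = 4.000, attained e.g. along the cycle 1 → 1 with weight 4 and length 1. So λ(A) = 4/1 = 4.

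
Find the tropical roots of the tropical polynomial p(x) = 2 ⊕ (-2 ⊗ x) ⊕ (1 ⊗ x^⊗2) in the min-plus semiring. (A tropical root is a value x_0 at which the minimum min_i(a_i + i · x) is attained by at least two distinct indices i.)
Roots: {-3, 4}

Each tropical root is a break point of the lower envelope of the lines y = a_i + i · x (there are 3 lines, with slopes 0, 1, ..., 2). Only the lines that attain the minimum somewhere contribute to roots; other lines are dominated. Here the surviving (envelope) indices are i = 2, i = 1, i = 0.
Intersections between consecutive envelope lines give the roots: for adjacent envelope indices i < j the intersection is x = (a_i − a_j) / (j − i). Reading off the sorted break points: {-3, 4}.
Verification: at each break x_0, at least two indices attain the minimum of min_i(a_i + i · x_0).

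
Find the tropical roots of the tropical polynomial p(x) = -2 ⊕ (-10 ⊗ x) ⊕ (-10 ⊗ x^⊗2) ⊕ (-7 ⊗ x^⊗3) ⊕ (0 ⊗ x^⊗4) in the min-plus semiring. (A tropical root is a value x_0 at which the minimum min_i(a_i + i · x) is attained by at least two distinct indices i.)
Roots: {-7, -3, 0, 8}

Each tropical root is a break point of the lower envelope of the lines y = a_i + i · x (there are 5 lines, with slopes 0, 1, ..., 4). Only the lines that attain the minimum somewhere contribute to roots; other lines are dominated. Here the surviving (envelope) indices are i = 4, i = 3, i = 2, i = 1, i = 0.
Intersections between consecutive envelope lines give the roots: for adjacent envelope indices i < j the intersection is x = (a_i − a_j) / (j − i). Reading off the sorted break points: {-7, -3, 0, 8}.
Verification: at each break x_0, at least two indices attain the minimum of min_i(a_i + i · x_0).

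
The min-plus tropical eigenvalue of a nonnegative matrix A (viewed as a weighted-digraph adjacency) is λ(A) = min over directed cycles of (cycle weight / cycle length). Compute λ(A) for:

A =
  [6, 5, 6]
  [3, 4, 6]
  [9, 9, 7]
λ(A) = 4

Enumerate directed cycles and compute their means (weight / length). Sample:
  cycle 0 → 0: weight = 6, length = 1, mean = 6/1 ≈ 6.000
  cycle 1 → 1: weight = 4, length = 1, mean = 4/1 ≈ 4.000
  cycle 2 → 2: weight = 7, length = 1, mean = 7/1 ≈ 7.000
  cycle 0 → 1 → 0: weight = 8, length = 2, mean = 8/2 ≈ 4.000
  cycle 0 → 2 → 0: weight = 15, length = 2, mean = 15/2 ≈ 7.500
  cycle 1 → 0 → 1: weight = 8, length = 2, mean = 8/2 ≈ 4.000
Minimum mean = 4.000, attained e.g. along the cycle 1 → 1 with weight 4 and length 1. So λ(A) = 4/1 = 4.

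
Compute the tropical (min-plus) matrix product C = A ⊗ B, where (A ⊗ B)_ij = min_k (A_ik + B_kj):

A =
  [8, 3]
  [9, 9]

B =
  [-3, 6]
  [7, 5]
A ⊗ B =
  [5, 8]
  [6, 14]

Apply the min-plus product entry-by-entry:
  C[0][0] = min over k of (A[0][0] + B[0][0] = 8 + -3 = 5, A[0][1] + B[1][0] = 3 + 7 = 10) = 5 (attained at k = 0)
  C[0][1] = min over k of (A[0][0] + B[0][1] = 8 + 6 = 14, A[0][1] + B[1][1] = 3 + 5 = 8) = 8 (attained at k = 1)
  C[1][0] = min over k of (A[1][0] + B[0][0] = 9 + -3 = 6, A[1][1] + B[1][0] = 9 + 7 = 16) = 6 (attained at k = 0)
  C[1][1] = min over k of (A[1][0] + B[0][1] = 9 + 6 = 15, A[1][1] + B[1][1] = 9 + 5 = 14) = 14 (attained at k = 1)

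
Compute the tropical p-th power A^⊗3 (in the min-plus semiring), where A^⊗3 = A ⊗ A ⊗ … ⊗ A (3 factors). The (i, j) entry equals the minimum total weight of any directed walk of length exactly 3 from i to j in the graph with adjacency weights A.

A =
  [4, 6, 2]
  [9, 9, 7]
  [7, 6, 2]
A^⊗3 =
  [11, 10, 6]
  [16, 15, 11]
  [11, 10, 6]

Each entry (A^⊗3)_ij equals the minimum over all length-3 walks i = v_0 → v_1 → … → v_3 = j of Σ_t A[v_t][v_{t+1}]. For example, for (i, j) = (0, 2) we minimise over 9 possible intermediate vertex sequences; the minimum is 6, attained along the walk 0 → 2 → 2 → 2.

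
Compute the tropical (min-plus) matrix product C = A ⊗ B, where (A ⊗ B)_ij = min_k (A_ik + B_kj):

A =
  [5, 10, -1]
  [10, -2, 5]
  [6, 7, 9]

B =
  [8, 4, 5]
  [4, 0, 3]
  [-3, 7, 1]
A ⊗ B =
  [-4, 6, 0]
  [2, -2, 1]
  [6, 7, 10]

Apply the min-plus product entry-by-entry:
  C[0][0] = min over k of (A[0][0] + B[0][0] = 5 + 8 = 13, A[0][1] + B[1][0] = 10 + 4 = 14, A[0][2] + B[2][0] = -1 + -3 = -4) = -4 (attained at k = 2)
  C[0][1] = min over k of (A[0][0] + B[0][1] = 5 + 4 = 9, A[0][1] + B[1][1] = 10 + 0 = 10, A[0][2] + B[2][1] = -1 + 7 = 6) = 6 (attained at k = 2)
  C[0][2] = min over k of (A[0][0] + B[0][2] = 5 + 5 = 10, A[0][1] + B[1][2] = 10 + 3 = 13, A[0][2] + B[2][2] = -1 + 1 = 0) = 0 (attained at k = 2)
  C[1][0] = min over k of (A[1][0] + B[0][0] = 10 + 8 = 18, A[1][1] + B[1][0] = -2 + 4 = 2, A[1][2] + B[2][0] = 5 + -3 = 2) = 2 (attained at k = 1)
  C[1][1] = min over k of (A[1][0] + B[0][1] = 10 + 4 = 14, A[1][1] + B[1][1] = -2 + 0 = -2, A[1][2] + B[2][1] = 5 + 7 = 12) = -2 (attained at k = 1)
  C[1][2] = min over k of (A[1][0] + B[0][2] = 10 + 5 = 15, A[1][1] + B[1][2] = -2 + 3 = 1, A[1][2] + B[2][2] = 5 + 1 = 6) = 1 (attained at k = 1)
  C[2][0] = min over k of (A[2][0] + B[0][0] = 6 + 8 = 14, A[2][1] + B[1][0] = 7 + 4 = 11, A[2][2] + B[2][0] = 9 + -3 = 6) = 6 (attained at k = 2)
  C[2][1] = min over k of (A[2][0] + B[0][1] = 6 + 4 = 10, A[2][1] + B[1][1] = 7 + 0 = 7, A[2][2] + B[2][1] = 9 + 7 = 16) = 7 (attained at k = 1)
  C[2][2] = min over k of (A[2][0] + B[0][2] = 6 + 5 = 11, A[2][1] + B[1][2] = 7 + 3 = 10, A[2][2] + B[2][2] = 9 + 1 = 10) = 10 (attained at k = 1)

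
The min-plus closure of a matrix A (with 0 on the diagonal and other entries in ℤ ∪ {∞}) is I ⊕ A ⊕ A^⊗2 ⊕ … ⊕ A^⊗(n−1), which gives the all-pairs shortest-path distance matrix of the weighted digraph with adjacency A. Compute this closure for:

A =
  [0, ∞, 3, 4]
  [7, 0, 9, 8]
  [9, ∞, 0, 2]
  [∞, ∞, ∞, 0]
Closure =
  [0, ∞, 3, 4]
  [7, 0, 9, 8]
  [9, ∞, 0, 2]
  [∞, ∞, ∞, 0]

This is the Floyd-Warshall all-pairs shortest-path computation. For each intermediate vertex k = 0, 1, …, 3, update dist[i][j] ← min(dist[i][j], dist[i][k] + dist[k][j]). The final matrix gives, for each (i, j), the minimum total weight of any directed path from i to j (possibly empty when i = j).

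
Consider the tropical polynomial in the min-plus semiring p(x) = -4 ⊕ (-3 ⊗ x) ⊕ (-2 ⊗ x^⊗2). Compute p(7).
p(7) = -4

A tropical monomial a ⊗ x^⊗i evaluates to a + i · x. Evaluating each term at x = 7:
  Term 0 contributes -4 + 0 · 7 = -4
  Term 1 contributes -3 + 1 · 7 = 4
  Term 2 contributes -2 + 2 · 7 = 12
p(7) = ⊕ of these = min[-4, 4, 12] = -4.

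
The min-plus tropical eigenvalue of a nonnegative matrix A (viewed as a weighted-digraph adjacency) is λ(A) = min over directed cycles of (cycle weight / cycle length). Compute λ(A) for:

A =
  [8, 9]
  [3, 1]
λ(A) = 1

Enumerate directed cycles and compute their means (weight / length). Sample:
  cycle 0 → 0: weight = 8, length = 1, mean = 8/1 ≈ 8.000
  cycle 1 → 1: weight = 1, length = 1, mean = 1/1 ≈ 1.000
  cycle 0 → 1 → 0: weight = 12, length = 2, mean = 12/2 ≈ 6.000
  cycle 1 → 0 → 1: weight = 12, length = 2, mean = 12/2 ≈ 6.000
Minimum mean = 1.000, attained e.g. along the cycle 1 → 1 with weight 1 and length 1. So λ(A) = 1/1 = 1.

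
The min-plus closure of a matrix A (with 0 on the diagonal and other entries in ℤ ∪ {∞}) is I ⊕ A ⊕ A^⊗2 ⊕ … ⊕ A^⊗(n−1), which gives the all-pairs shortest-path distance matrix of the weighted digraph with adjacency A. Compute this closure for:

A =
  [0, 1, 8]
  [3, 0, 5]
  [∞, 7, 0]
Closure =
  [0, 1, 6]
  [3, 0, 5]
  [10, 7, 0]

This is the Floyd-Warshall all-pairs shortest-path computation. For each intermediate vertex k = 0, 1, …, 2, update dist[i][j] ← min(dist[i][j], dist[i][k] + dist[k][j]). The final matrix gives, for each (i, j), the minimum total weight of any directed path from i to j (possibly empty when i = j).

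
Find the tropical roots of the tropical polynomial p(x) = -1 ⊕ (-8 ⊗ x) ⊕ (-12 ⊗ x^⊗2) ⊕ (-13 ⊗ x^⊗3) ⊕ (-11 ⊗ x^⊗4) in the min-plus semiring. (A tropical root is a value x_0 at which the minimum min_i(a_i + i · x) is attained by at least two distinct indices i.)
Roots: {-2, 1, 4, 7}

Each tropical root is a break point of the lower envelope of the lines y = a_i + i · x (there are 5 lines, with slopes 0, 1, ..., 4). Only the lines that attain the minimum somewhere contribute to roots; other lines are dominated. Here the surviving (envelope) indices are i = 4, i = 3, i = 2, i = 1, i = 0.
Intersections between consecutive envelope lines give the roots: for adjacent envelope indices i < j the intersection is x = (a_i − a_j) / (j − i). Reading off the sorted break points: {-2, 1, 4, 7}.
Verification: at each break x_0, at least two indices attain the minimum of min_i(a_i + i · x_0).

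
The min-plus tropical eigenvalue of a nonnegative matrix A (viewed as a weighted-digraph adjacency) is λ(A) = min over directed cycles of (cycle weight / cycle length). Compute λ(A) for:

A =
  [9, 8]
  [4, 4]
λ(A) = 4

Enumerate directed cycles and compute their means (weight / length). Sample:
  cycle 0 → 0: weight = 9, length = 1, mean = 9/1 ≈ 9.000
  cycle 1 → 1: weight = 4, length = 1, mean = 4/1 ≈ 4.000
  cycle 0 → 1 → 0: weight = 12, length = 2, mean = 12/2 ≈ 6.000
  cycle 1 → 0 → 1: weight = 12, length = 2, mean = 12/2 ≈ 6.000
Minimum mean = 4.000, attained e.g. along the cycle 1 → 1 with weight 4 and length 1. So λ(A) = 4/1 = 4.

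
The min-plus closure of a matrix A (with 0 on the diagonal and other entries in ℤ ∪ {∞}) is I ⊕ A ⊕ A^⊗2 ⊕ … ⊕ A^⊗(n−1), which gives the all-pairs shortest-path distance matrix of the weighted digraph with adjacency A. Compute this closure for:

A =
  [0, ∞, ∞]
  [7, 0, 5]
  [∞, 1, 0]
Closure =
  [0, ∞, ∞]
  [7, 0, 5]
  [8, 1, 0]

This is the Floyd-Warshall all-pairs shortest-path computation. For each intermediate vertex k = 0, 1, …, 2, update dist[i][j] ← min(dist[i][j], dist[i][k] + dist[k][j]). The final matrix gives, for each (i, j), the minimum total weight of any directed path from i to j (possibly empty when i = j).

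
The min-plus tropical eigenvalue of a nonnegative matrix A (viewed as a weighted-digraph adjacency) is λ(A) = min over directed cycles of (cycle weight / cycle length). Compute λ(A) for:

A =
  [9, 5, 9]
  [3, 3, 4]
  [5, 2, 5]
λ(A) = 3

Enumerate directed cycles and compute their means (weight / length). Sample:
  cycle 0 → 0: weight = 9, length = 1, mean = 9/1 ≈ 9.000
  cycle 1 → 1: weight = 3, length = 1, mean = 3/1 ≈ 3.000
  cycle 2 → 2: weight = 5, length = 1, mean = 5/1 ≈ 5.000
  cycle 0 → 1 → 0: weight = 8, length = 2, mean = 8/2 ≈ 4.000
  cycle 0 → 2 → 0: weight = 14, length = 2, mean = 14/2 ≈ 7.000
  cycle 1 → 0 → 1: weight = 8, length = 2, mean = 8/2 ≈ 4.000
Minimum mean = 3.000, attained e.g. along the cycle 1 → 1 with weight 3 and length 1. So λ(A) = 3/1 = 3.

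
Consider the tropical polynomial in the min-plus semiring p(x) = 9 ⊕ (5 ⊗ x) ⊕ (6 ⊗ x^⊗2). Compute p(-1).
p(-1) = 4

A tropical monomial a ⊗ x^⊗i evaluates to a + i · x. Evaluating each term at x = -1:
  Term 0 contributes 9 + 0 · -1 = 9
  Term 1 contributes 5 + 1 · -1 = 4
  Term 2 contributes 6 + 2 · -1 = 4
p(-1) = ⊕ of these = min[9, 4, 4] = 4.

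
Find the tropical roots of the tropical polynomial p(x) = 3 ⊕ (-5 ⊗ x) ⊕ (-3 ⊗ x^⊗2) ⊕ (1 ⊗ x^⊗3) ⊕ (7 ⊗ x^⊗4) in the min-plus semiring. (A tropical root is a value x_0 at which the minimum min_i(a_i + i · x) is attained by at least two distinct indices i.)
Roots: {-6, -4, -2, 8}

Each tropical root is a break point of the lower envelope of the lines y = a_i + i · x (there are 5 lines, with slopes 0, 1, ..., 4). Only the lines that attain the minimum somewhere contribute to roots; other lines are dominated. Here the surviving (envelope) indices are i = 4, i = 3, i = 2, i = 1, i = 0.
Intersections between consecutive envelope lines give the roots: for adjacent envelope indices i < j the intersection is x = (a_i − a_j) / (j − i). Reading off the sorted break points: {-6, -4, -2, 8}.
Verification: at each break x_0, at least two indices attain the minimum of min_i(a_i + i · x_0).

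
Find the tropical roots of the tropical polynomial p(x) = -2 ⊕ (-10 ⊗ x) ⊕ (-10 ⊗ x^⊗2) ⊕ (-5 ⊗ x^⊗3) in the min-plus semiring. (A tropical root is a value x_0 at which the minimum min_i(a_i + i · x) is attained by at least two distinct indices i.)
Roots: {-5, 0, 8}

Each tropical root is a break point of the lower envelope of the lines y = a_i + i · x (there are 4 lines, with slopes 0, 1, ..., 3). Only the lines that attain the minimum somewhere contribute to roots; other lines are dominated. Here the surviving (envelope) indices are i = 3, i = 2, i = 1, i = 0.
Intersections between consecutive envelope lines give the roots: for adjacent envelope indices i < j the intersection is x = (a_i − a_j) / (j − i). Reading off the sorted break points: {-5, 0, 8}.
Verification: at each break x_0, at least two indices attain the minimum of min_i(a_i + i · x_0).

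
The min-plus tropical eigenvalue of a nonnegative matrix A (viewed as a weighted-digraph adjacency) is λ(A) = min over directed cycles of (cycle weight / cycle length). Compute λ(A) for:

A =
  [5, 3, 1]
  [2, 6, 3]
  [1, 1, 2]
λ(A) = 1

Enumerate directed cycles and compute their means (weight / length). Sample:
  cycle 0 → 0: weight = 5, length = 1, mean = 5/1 ≈ 5.000
  cycle 1 → 1: weight = 6, length = 1, mean = 6/1 ≈ 6.000
  cycle 2 → 2: weight = 2, length = 1, mean = 2/1 ≈ 2.000
  cycle 0 → 1 → 0: weight = 5, length = 2, mean = 5/2 ≈ 2.500
  cycle 0 → 2 → 0: weight = 2, length = 2, mean = 2/2 ≈ 1.000
  cycle 1 → 0 → 1: weight = 5, length = 2, mean = 5/2 ≈ 2.500
Minimum mean = 1.000, attained e.g. along the cycle 0 → 2 → 0 with weight 2 and length 2. So λ(A) = 2/2 = 1.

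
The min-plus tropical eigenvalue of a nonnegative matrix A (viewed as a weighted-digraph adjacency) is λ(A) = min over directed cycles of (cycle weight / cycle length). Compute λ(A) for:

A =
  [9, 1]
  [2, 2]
λ(A) = 3/2

Enumerate directed cycles and compute their means (weight / length). Sample:
  cycle 0 → 0: weight = 9, length = 1, mean = 9/1 ≈ 9.000
  cycle 1 → 1: weight = 2, length = 1, mean = 2/1 ≈ 2.000
  cycle 0 → 1 → 0: weight = 3, length = 2, mean = 3/2 ≈ 1.500
  cycle 1 → 0 → 1: weight = 3, length = 2, mean = 3/2 ≈ 1.500
Minimum mean = 1.500, attained e.g. along the cycle 0 → 1 → 0 with weight 3 and length 2. So λ(A) = 3/2 = 3/2.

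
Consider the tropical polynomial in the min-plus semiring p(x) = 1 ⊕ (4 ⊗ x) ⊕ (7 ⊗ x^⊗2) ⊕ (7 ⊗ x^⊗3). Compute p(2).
p(2) = 1

A tropical monomial a ⊗ x^⊗i evaluates to a + i · x. Evaluating each term at x = 2:
  Term 0 contributes 1 + 0 · 2 = 1
  Term 1 contributes 4 + 1 · 2 = 6
  Term 2 contributes 7 + 2 · 2 = 11
  Term 3 contributes 7 + 3 · 2 = 13
p(2) = ⊕ of these = min[1, 6, 11, 13] = 1.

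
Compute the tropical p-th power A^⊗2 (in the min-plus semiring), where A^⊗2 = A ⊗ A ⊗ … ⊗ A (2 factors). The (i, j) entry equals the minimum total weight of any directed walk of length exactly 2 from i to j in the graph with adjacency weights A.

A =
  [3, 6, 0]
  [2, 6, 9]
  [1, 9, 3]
A^⊗2 =
  [1, 9, 3]
  [5, 8, 2]
  [4, 7, 1]

Each entry (A^⊗2)_ij equals the minimum over all length-2 walks i = v_0 → v_1 → … → v_2 = j of Σ_t A[v_t][v_{t+1}]. For example, for (i, j) = (0, 2) we minimise over 3 possible intermediate vertex sequences; the minimum is 3, attained along the walk 0 → 0 → 2.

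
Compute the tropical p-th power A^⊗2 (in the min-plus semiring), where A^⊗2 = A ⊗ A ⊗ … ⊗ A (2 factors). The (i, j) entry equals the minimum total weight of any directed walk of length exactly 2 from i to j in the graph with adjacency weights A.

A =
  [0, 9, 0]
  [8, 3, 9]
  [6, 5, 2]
A^⊗2 =
  [0, 5, 0]
  [8, 6, 8]
  [6, 7, 4]

Each entry (A^⊗2)_ij equals the minimum over all length-2 walks i = v_0 → v_1 → … → v_2 = j of Σ_t A[v_t][v_{t+1}]. For example, for (i, j) = (0, 2) we minimise over 3 possible intermediate vertex sequences; the minimum is 0, attained along the walk 0 → 0 → 2.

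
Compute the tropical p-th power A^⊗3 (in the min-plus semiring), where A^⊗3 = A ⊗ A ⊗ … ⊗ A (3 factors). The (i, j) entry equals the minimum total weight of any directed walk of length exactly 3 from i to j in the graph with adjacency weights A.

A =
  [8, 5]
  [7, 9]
A^⊗3 =
  [20, 17]
  [19, 20]

Each entry (A^⊗3)_ij equals the minimum over all length-3 walks i = v_0 → v_1 → … → v_3 = j of Σ_t A[v_t][v_{t+1}]. For example, for (i, j) = (0, 1) we minimise over 4 possible intermediate vertex sequences; the minimum is 17, attained along the walk 0 → 1 → 0 → 1.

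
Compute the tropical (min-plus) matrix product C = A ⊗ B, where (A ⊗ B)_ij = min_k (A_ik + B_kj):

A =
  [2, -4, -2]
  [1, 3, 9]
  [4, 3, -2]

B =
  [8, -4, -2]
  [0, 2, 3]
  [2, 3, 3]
A ⊗ B =
  [-4, -2, -1]
  [3, -3, -1]
  [0, 0, 1]

Apply the min-plus product entry-by-entry:
  C[0][0] = min over k of (A[0][0] + B[0][0] = 2 + 8 = 10, A[0][1] + B[1][0] = -4 + 0 = -4, A[0][2] + B[2][0] = -2 + 2 = 0) = -4 (attained at k = 1)
  C[0][1] = min over k of (A[0][0] + B[0][1] = 2 + -4 = -2, A[0][1] + B[1][1] = -4 + 2 = -2, A[0][2] + B[2][1] = -2 + 3 = 1) = -2 (attained at k = 0)
  C[0][2] = min over k of (A[0][0] + B[0][2] = 2 + -2 = 0, A[0][1] + B[1][2] = -4 + 3 = -1, A[0][2] + B[2][2] = -2 + 3 = 1) = -1 (attained at k = 1)
  C[1][0] = min over k of (A[1][0] + B[0][0] = 1 + 8 = 9, A[1][1] + B[1][0] = 3 + 0 = 3, A[1][2] + B[2][0] = 9 + 2 = 11) = 3 (attained at k = 1)
  C[1][1] = min over k of (A[1][0] + B[0][1] = 1 + -4 = -3, A[1][1] + B[1][1] = 3 + 2 = 5, A[1][2] + B[2][1] = 9 + 3 = 12) = -3 (attained at k = 0)
  C[1][2] = min over k of (A[1][0] + B[0][2] = 1 + -2 = -1, A[1][1] + B[1][2] = 3 + 3 = 6, A[1][2] + B[2][2] = 9 + 3 = 12) = -1 (attained at k = 0)
  C[2][0] = min over k of (A[2][0] + B[0][0] = 4 + 8 = 12, A[2][1] + B[1][0] = 3 + 0 = 3, A[2][2] + B[2][0] = -2 + 2 = 0) = 0 (attained at k = 2)
  C[2][1] = min over k of (A[2][0] + B[0][1] = 4 + -4 = 0, A[2][1] + B[1][1] = 3 + 2 = 5, A[2][2] + B[2][1] = -2 + 3 = 1) = 0 (attained at k = 0)
  C[2][2] = min over k of (A[2][0] + B[0][2] = 4 + -2 = 2, A[2][1] + B[1][2] = 3 + 3 = 6, A[2][2] + B[2][2] = -2 + 3 = 1) = 1 (attained at k = 2)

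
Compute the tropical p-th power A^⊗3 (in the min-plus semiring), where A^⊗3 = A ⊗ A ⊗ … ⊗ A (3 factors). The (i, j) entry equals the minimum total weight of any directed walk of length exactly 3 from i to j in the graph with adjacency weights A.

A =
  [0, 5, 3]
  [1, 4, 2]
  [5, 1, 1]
A^⊗3 =
  [0, 4, 3]
  [1, 4, 4]
  [2, 3, 3]

Each entry (A^⊗3)_ij equals the minimum over all length-3 walks i = v_0 → v_1 → … → v_3 = j of Σ_t A[v_t][v_{t+1}]. For example, for (i, j) = (0, 2) we minimise over 9 possible intermediate vertex sequences; the minimum is 3, attained along the walk 0 → 0 → 0 → 2.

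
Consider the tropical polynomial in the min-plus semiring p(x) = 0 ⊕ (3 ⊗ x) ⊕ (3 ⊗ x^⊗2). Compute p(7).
p(7) = 0

A tropical monomial a ⊗ x^⊗i evaluates to a + i · x. Evaluating each term at x = 7:
  Term 0 contributes 0 + 0 · 7 = 0
  Term 1 contributes 3 + 1 · 7 = 10
  Term 2 contributes 3 + 2 · 7 = 17
p(7) = ⊕ of these = min[0, 10, 17] = 0.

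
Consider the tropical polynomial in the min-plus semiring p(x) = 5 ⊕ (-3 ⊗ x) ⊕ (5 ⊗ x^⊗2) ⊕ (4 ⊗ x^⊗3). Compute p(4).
p(4) = 1

A tropical monomial a ⊗ x^⊗i evaluates to a + i · x. Evaluating each term at x = 4:
  Term 0 contributes 5 + 0 · 4 = 5
  Term 1 contributes -3 + 1 · 4 = 1
  Term 2 contributes 5 + 2 · 4 = 13
  Term 3 contributes 4 + 3 · 4 = 16
p(4) = ⊕ of these = min[5, 1, 13, 16] = 1.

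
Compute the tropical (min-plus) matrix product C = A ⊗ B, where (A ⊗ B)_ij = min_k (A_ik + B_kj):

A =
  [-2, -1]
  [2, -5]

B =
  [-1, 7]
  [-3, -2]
A ⊗ B =
  [-4, -3]
  [-8, -7]

Apply the min-plus product entry-by-entry:
  C[0][0] = min over k of (A[0][0] + B[0][0] = -2 + -1 = -3, A[0][1] + B[1][0] = -1 + -3 = -4) = -4 (attained at k = 1)
  C[0][1] = min over k of (A[0][0] + B[0][1] = -2 + 7 = 5, A[0][1] + B[1][1] = -1 + -2 = -3) = -3 (attained at k = 1)
  C[1][0] = min over k of (A[1][0] + B[0][0] = 2 + -1 = 1, A[1][1] + B[1][0] = -5 + -3 = -8) = -8 (attained at k = 1)
  C[1][1] = min over k of (A[1][0] + B[0][1] = 2 + 7 = 9, A[1][1] + B[1][1] = -5 + -2 = -7) = -7 (attained at k = 1)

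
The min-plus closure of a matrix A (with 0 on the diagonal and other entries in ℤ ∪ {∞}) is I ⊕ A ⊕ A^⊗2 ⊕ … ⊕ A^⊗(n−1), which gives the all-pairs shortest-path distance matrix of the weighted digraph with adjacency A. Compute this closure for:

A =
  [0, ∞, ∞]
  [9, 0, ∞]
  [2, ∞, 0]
Closure =
  [0, ∞, ∞]
  [9, 0, ∞]
  [2, ∞, 0]

This is the Floyd-Warshall all-pairs shortest-path computation. For each intermediate vertex k = 0, 1, …, 2, update dist[i][j] ← min(dist[i][j], dist[i][k] + dist[k][j]). The final matrix gives, for each (i, j), the minimum total weight of any directed path from i to j (possibly empty when i = j).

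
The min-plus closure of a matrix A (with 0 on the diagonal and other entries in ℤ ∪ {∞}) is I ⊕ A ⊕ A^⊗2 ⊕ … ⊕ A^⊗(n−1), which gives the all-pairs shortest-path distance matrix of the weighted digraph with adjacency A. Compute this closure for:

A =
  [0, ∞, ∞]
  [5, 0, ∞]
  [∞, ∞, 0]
Closure =
  [0, ∞, ∞]
  [5, 0, ∞]
  [∞, ∞, 0]

This is the Floyd-Warshall all-pairs shortest-path computation. For each intermediate vertex k = 0, 1, …, 2, update dist[i][j] ← min(dist[i][j], dist[i][k] + dist[k][j]). The final matrix gives, for each (i, j), the minimum total weight of any directed path from i to j (possibly empty when i = j).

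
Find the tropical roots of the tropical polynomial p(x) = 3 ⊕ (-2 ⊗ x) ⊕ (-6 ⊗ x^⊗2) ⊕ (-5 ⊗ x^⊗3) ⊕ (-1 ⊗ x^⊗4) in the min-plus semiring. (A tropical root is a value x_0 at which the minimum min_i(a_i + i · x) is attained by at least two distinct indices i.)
Roots: {-4, -1, 4, 5}

Each tropical root is a break point of the lower envelope of the lines y = a_i + i · x (there are 5 lines, with slopes 0, 1, ..., 4). Only the lines that attain the minimum somewhere contribute to roots; other lines are dominated. Here the surviving (envelope) indices are i = 4, i = 3, i = 2, i = 1, i = 0.
Intersections between consecutive envelope lines give the roots: for adjacent envelope indices i < j the intersection is x = (a_i − a_j) / (j − i). Reading off the sorted break points: {-4, -1, 4, 5}.
Verification: at each break x_0, at least two indices attain the minimum of min_i(a_i + i · x_0).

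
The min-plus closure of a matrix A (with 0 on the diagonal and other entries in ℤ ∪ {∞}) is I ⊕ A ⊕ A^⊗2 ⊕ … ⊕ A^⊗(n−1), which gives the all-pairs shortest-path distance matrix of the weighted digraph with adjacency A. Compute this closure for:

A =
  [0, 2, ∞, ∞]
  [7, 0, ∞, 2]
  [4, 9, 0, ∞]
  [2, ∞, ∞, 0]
Closure =
  [0, 2, ∞, 4]
  [4, 0, ∞, 2]
  [4, 6, 0, 8]
  [2, 4, ∞, 0]

This is the Floyd-Warshall all-pairs shortest-path computation. For each intermediate vertex k = 0, 1, …, 3, update dist[i][j] ← min(dist[i][j], dist[i][k] + dist[k][j]). The final matrix gives, for each (i, j), the minimum total weight of any directed path from i to j (possibly empty when i = j).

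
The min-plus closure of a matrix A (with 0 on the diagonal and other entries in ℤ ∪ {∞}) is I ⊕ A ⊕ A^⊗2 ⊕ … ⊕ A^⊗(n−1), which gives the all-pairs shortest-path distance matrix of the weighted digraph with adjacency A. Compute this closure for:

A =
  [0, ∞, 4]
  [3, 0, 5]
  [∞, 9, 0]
Closure =
  [0, 13, 4]
  [3, 0, 5]
  [12, 9, 0]

This is the Floyd-Warshall all-pairs shortest-path computation. For each intermediate vertex k = 0, 1, …, 2, update dist[i][j] ← min(dist[i][j], dist[i][k] + dist[k][j]). The final matrix gives, for each (i, j), the minimum total weight of any directed path from i to j (possibly empty when i = j).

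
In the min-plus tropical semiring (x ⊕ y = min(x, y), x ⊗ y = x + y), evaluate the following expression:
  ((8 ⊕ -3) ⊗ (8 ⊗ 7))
((8 ⊕ -3) ⊗ (8 ⊗ 7)) = 12

Expand innermost to outermost. Recall ⊕ takes the minimum of its arguments and ⊗ takes their sum. Working out the expression ((8 ⊕ -3) ⊗ (8 ⊗ 7)) gives 12.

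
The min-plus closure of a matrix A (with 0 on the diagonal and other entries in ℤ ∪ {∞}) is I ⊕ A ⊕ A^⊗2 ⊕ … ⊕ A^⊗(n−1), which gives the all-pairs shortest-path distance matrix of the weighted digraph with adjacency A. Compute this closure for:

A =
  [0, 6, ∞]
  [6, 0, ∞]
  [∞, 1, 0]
Closure =
  [0, 6, ∞]
  [6, 0, ∞]
  [7, 1, 0]

This is the Floyd-Warshall all-pairs shortest-path computation. For each intermediate vertex k = 0, 1, …, 2, update dist[i][j] ← min(dist[i][j], dist[i][k] + dist[k][j]). The final matrix gives, for each (i, j), the minimum total weight of any directed path from i to j (possibly empty when i = j).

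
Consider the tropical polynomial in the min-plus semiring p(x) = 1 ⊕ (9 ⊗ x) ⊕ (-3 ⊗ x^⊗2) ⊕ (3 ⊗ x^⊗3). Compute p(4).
p(4) = 1

A tropical monomial a ⊗ x^⊗i evaluates to a + i · x. Evaluating each term at x = 4:
  Term 0 contributes 1 + 0 · 4 = 1
  Term 1 contributes 9 + 1 · 4 = 13
  Term 2 contributes -3 + 2 · 4 = 5
  Term 3 contributes 3 + 3 · 4 = 15
p(4) = ⊕ of these = min[1, 13, 5, 15] = 1.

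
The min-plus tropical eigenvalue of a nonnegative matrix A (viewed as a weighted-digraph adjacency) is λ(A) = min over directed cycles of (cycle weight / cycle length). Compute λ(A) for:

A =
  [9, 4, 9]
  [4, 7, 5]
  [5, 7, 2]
λ(A) = 2

Enumerate directed cycles and compute their means (weight / length). Sample:
  cycle 0 → 0: weight = 9, length = 1, mean = 9/1 ≈ 9.000
  cycle 1 → 1: weight = 7, length = 1, mean = 7/1 ≈ 7.000
  cycle 2 → 2: weight = 2, length = 1, mean = 2/1 ≈ 2.000
  cycle 0 → 1 → 0: weight = 8, length = 2, mean = 8/2 ≈ 4.000
  cycle 0 → 2 → 0: weight = 14, length = 2, mean = 14/2 ≈ 7.000
  cycle 1 → 0 → 1: weight = 8, length = 2, mean = 8/2 ≈ 4.000
Minimum mean = 2.000, attained e.g. along the cycle 2 → 2 with weight 2 and length 1. So λ(A) = 2/1 = 2.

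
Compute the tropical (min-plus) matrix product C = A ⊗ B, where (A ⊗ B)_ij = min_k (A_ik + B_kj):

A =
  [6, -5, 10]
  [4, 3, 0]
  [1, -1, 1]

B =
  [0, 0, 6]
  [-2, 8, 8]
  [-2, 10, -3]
A ⊗ B =
  [-7, 3, 3]
  [-2, 4, -3]
  [-3, 1, -2]

Apply the min-plus product entry-by-entry:
  C[0][0] = min over k of (A[0][0] + B[0][0] = 6 + 0 = 6, A[0][1] + B[1][0] = -5 + -2 = -7, A[0][2] + B[2][0] = 10 + -2 = 8) = -7 (attained at k = 1)
  C[0][1] = min over k of (A[0][0] + B[0][1] = 6 + 0 = 6, A[0][1] + B[1][1] = -5 + 8 = 3, A[0][2] + B[2][1] = 10 + 10 = 20) = 3 (attained at k = 1)
  C[0][2] = min over k of (A[0][0] + B[0][2] = 6 + 6 = 12, A[0][1] + B[1][2] = -5 + 8 = 3, A[0][2] + B[2][2] = 10 + -3 = 7) = 3 (attained at k = 1)
  C[1][0] = min over k of (A[1][0] + B[0][0] = 4 + 0 = 4, A[1][1] + B[1][0] = 3 + -2 = 1, A[1][2] + B[2][0] = 0 + -2 = -2) = -2 (attained at k = 2)
  C[1][1] = min over k of (A[1][0] + B[0][1] = 4 + 0 = 4, A[1][1] + B[1][1] = 3 + 8 = 11, A[1][2] + B[2][1] = 0 + 10 = 10) = 4 (attained at k = 0)
  C[1][2] = min over k of (A[1][0] + B[0][2] = 4 + 6 = 10, A[1][1] + B[1][2] = 3 + 8 = 11, A[1][2] + B[2][2] = 0 + -3 = -3) = -3 (attained at k = 2)
  C[2][0] = min over k of (A[2][0] + B[0][0] = 1 + 0 = 1, A[2][1] + B[1][0] = -1 + -2 = -3, A[2][2] + B[2][0] = 1 + -2 = -1) = -3 (attained at k = 1)
  C[2][1] = min over k of (A[2][0] + B[0][1] = 1 + 0 = 1, A[2][1] + B[1][1] = -1 + 8 = 7, A[2][2] + B[2][1] = 1 + 10 = 11) = 1 (attained at k = 0)
  C[2][2] = min over k of (A[2][0] + B[0][2] = 1 + 6 = 7, A[2][1] + B[1][2] = -1 + 8 = 7, A[2][2] + B[2][2] = 1 + -3 = -2) = -2 (attained at k = 2)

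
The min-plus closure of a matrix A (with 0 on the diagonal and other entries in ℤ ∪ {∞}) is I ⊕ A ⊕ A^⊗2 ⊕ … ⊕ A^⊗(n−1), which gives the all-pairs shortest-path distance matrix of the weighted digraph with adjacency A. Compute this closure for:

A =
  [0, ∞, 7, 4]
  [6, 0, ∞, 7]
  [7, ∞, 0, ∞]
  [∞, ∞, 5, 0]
Closure =
  [0, ∞, 7, 4]
  [6, 0, 12, 7]
  [7, ∞, 0, 11]
  [12, ∞, 5, 0]

This is the Floyd-Warshall all-pairs shortest-path computation. For each intermediate vertex k = 0, 1, …, 3, update dist[i][j] ← min(dist[i][j], dist[i][k] + dist[k][j]). The final matrix gives, for each (i, j), the minimum total weight of any directed path from i to j (possibly empty when i = j).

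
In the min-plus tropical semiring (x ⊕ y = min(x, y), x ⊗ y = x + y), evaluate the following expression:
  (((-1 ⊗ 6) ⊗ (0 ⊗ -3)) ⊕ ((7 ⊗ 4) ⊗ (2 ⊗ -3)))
(((-1 ⊗ 6) ⊗ (0 ⊗ -3)) ⊕ ((7 ⊗ 4) ⊗ (2 ⊗ -3))) = 2

Expand innermost to outermost. Recall ⊕ takes the minimum of its arguments and ⊗ takes their sum. Working out the expression (((-1 ⊗ 6) ⊗ (0 ⊗ -3)) ⊕ ((7 ⊗ 4) ⊗ (2 ⊗ -3))) gives 2.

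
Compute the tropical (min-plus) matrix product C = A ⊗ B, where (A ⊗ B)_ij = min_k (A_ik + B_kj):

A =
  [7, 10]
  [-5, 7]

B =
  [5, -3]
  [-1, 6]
A ⊗ B =
  [9, 4]
  [0, -8]

Apply the min-plus product entry-by-entry:
  C[0][0] = min over k of (A[0][0] + B[0][0] = 7 + 5 = 12, A[0][1] + B[1][0] = 10 + -1 = 9) = 9 (attained at k = 1)
  C[0][1] = min over k of (A[0][0] + B[0][1] = 7 + -3 = 4, A[0][1] + B[1][1] = 10 + 6 = 16) = 4 (attained at k = 0)
  C[1][0] = min over k of (A[1][0] + B[0][0] = -5 + 5 = 0, A[1][1] + B[1][0] = 7 + -1 = 6) = 0 (attained at k = 0)
  C[1][1] = min over k of (A[1][0] + B[0][1] = -5 + -3 = -8, A[1][1] + B[1][1] = 7 + 6 = 13) = -8 (attained at k = 0)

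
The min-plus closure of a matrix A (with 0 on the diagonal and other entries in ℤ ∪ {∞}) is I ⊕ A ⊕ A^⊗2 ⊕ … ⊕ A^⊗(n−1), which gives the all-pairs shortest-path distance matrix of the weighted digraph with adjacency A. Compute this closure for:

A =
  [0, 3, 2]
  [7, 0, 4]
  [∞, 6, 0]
Closure =
  [0, 3, 2]
  [7, 0, 4]
  [13, 6, 0]

This is the Floyd-Warshall all-pairs shortest-path computation. For each intermediate vertex k = 0, 1, …, 2, update dist[i][j] ← min(dist[i][j], dist[i][k] + dist[k][j]). The final matrix gives, for each (i, j), the minimum total weight of any directed path from i to j (possibly empty when i = j).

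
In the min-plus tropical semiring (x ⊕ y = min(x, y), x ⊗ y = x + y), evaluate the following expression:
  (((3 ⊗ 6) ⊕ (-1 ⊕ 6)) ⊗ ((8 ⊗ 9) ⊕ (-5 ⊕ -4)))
(((3 ⊗ 6) ⊕ (-1 ⊕ 6)) ⊗ ((8 ⊗ 9) ⊕ (-5 ⊕ -4))) = -6

Expand innermost to outermost. Recall ⊕ takes the minimum of its arguments and ⊗ takes their sum. Working out the expression (((3 ⊗ 6) ⊕ (-1 ⊕ 6)) ⊗ ((8 ⊗ 9) ⊕ (-5 ⊕ -4))) gives -6.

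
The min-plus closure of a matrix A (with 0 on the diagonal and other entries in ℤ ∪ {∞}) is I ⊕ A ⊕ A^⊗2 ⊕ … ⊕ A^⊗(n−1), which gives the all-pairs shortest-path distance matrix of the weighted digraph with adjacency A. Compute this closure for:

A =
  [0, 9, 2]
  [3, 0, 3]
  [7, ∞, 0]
Closure =
  [0, 9, 2]
  [3, 0, 3]
  [7, 16, 0]

This is the Floyd-Warshall all-pairs shortest-path computation. For each intermediate vertex k = 0, 1, …, 2, update dist[i][j] ← min(dist[i][j], dist[i][k] + dist[k][j]). The final matrix gives, for each (i, j), the minimum total weight of any directed path from i to j (possibly empty when i = j).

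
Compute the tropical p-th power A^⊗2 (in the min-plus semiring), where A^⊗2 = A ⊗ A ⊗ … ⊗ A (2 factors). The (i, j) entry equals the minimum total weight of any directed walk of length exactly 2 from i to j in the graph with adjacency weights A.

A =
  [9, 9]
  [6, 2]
A^⊗2 =
  [15, 11]
  [8, 4]

Each entry (A^⊗2)_ij equals the minimum over all length-2 walks i = v_0 → v_1 → … → v_2 = j of Σ_t A[v_t][v_{t+1}]. For example, for (i, j) = (0, 1) we minimise over 2 possible intermediate vertex sequences; the minimum is 11, attained along the walk 0 → 1 → 1.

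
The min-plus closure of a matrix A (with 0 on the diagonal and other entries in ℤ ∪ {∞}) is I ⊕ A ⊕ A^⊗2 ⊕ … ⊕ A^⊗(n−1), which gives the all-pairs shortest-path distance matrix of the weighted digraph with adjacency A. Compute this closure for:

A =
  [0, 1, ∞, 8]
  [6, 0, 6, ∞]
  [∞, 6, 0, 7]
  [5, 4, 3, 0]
Closure =
  [0, 1, 7, 8]
  [6, 0, 6, 13]
  [12, 6, 0, 7]
  [5, 4, 3, 0]

This is the Floyd-Warshall all-pairs shortest-path computation. For each intermediate vertex k = 0, 1, …, 3, update dist[i][j] ← min(dist[i][j], dist[i][k] + dist[k][j]). The final matrix gives, for each (i, j), the minimum total weight of any directed path from i to j (possibly empty when i = j).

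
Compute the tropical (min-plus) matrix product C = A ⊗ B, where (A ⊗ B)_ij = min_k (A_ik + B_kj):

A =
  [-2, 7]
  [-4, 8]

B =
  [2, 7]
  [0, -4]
A ⊗ B =
  [0, 3]
  [-2, 3]

Apply the min-plus product entry-by-entry:
  C[0][0] = min over k of (A[0][0] + B[0][0] = -2 + 2 = 0, A[0][1] + B[1][0] = 7 + 0 = 7) = 0 (attained at k = 0)
  C[0][1] = min over k of (A[0][0] + B[0][1] = -2 + 7 = 5, A[0][1] + B[1][1] = 7 + -4 = 3) = 3 (attained at k = 1)
  C[1][0] = min over k of (A[1][0] + B[0][0] = -4 + 2 = -2, A[1][1] + B[1][0] = 8 + 0 = 8) = -2 (attained at k = 0)
  C[1][1] = min over k of (A[1][0] + B[0][1] = -4 + 7 = 3, A[1][1] + B[1][1] = 8 + -4 = 4) = 3 (attained at k = 0)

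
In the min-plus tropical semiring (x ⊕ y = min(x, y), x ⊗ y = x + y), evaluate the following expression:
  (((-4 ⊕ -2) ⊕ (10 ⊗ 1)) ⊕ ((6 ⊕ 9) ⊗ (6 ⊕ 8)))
(((-4 ⊕ -2) ⊕ (10 ⊗ 1)) ⊕ ((6 ⊕ 9) ⊗ (6 ⊕ 8))) = -4

Expand innermost to outermost. Recall ⊕ takes the minimum of its arguments and ⊗ takes their sum. Working out the expression (((-4 ⊕ -2) ⊕ (10 ⊗ 1)) ⊕ ((6 ⊕ 9) ⊗ (6 ⊕ 8))) gives -4.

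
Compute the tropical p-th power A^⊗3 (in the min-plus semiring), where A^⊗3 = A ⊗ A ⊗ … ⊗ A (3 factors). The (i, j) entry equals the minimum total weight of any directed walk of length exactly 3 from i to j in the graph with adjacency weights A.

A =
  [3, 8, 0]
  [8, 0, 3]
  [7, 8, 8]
A^⊗3 =
  [9, 8, 6]
  [8, 0, 3]
  [13, 8, 10]

Each entry (A^⊗3)_ij equals the minimum over all length-3 walks i = v_0 → v_1 → … → v_3 = j of Σ_t A[v_t][v_{t+1}]. For example, for (i, j) = (0, 2) we minimise over 9 possible intermediate vertex sequences; the minimum is 6, attained along the walk 0 → 0 → 0 → 2.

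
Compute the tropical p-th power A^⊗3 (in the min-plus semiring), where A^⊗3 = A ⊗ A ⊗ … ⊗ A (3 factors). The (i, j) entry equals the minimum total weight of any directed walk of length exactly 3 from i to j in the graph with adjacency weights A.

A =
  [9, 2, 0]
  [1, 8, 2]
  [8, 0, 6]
A^⊗3 =
  [1, 4, 2]
  [3, 1, 4]
  [7, 2, 1]

Each entry (A^⊗3)_ij equals the minimum over all length-3 walks i = v_0 → v_1 → … → v_3 = j of Σ_t A[v_t][v_{t+1}]. For example, for (i, j) = (0, 2) we minimise over 9 possible intermediate vertex sequences; the minimum is 2, attained along the walk 0 → 2 → 1 → 2.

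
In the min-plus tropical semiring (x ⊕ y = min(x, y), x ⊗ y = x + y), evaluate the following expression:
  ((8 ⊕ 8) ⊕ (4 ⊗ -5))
((8 ⊕ 8) ⊕ (4 ⊗ -5)) = -1

Expand innermost to outermost. Recall ⊕ takes the minimum of its arguments and ⊗ takes their sum. Working out the expression ((8 ⊕ 8) ⊕ (4 ⊗ -5)) gives -1.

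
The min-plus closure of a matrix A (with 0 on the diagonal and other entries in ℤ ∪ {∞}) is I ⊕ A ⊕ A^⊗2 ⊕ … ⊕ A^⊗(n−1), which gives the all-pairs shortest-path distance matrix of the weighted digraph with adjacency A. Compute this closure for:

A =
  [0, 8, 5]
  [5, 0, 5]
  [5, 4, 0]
Closure =
  [0, 8, 5]
  [5, 0, 5]
  [5, 4, 0]

This is the Floyd-Warshall all-pairs shortest-path computation. For each intermediate vertex k = 0, 1, …, 2, update dist[i][j] ← min(dist[i][j], dist[i][k] + dist[k][j]). The final matrix gives, for each (i, j), the minimum total weight of any directed path from i to j (possibly empty when i = j).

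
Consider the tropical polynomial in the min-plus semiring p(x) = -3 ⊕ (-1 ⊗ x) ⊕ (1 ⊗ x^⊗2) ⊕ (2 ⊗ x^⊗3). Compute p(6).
p(6) = -3

A tropical monomial a ⊗ x^⊗i evaluates to a + i · x. Evaluating each term at x = 6:
  Term 0 contributes -3 + 0 · 6 = -3
  Term 1 contributes -1 + 1 · 6 = 5
  Term 2 contributes 1 + 2 · 6 = 13
  Term 3 contributes 2 + 3 · 6 = 20
p(6) = ⊕ of these = min[-3, 5, 13, 20] = -3.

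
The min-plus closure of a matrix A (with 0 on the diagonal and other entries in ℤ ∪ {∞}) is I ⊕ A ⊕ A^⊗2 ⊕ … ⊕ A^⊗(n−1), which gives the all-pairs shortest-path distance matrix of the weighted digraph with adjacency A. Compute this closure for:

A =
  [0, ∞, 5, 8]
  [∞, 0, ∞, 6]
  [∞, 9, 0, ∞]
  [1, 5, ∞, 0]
Closure =
  [0, 13, 5, 8]
  [7, 0, 12, 6]
  [16, 9, 0, 15]
  [1, 5, 6, 0]

This is the Floyd-Warshall all-pairs shortest-path computation. For each intermediate vertex k = 0, 1, …, 3, update dist[i][j] ← min(dist[i][j], dist[i][k] + dist[k][j]). The final matrix gives, for each (i, j), the minimum total weight of any directed path from i to j (possibly empty when i = j).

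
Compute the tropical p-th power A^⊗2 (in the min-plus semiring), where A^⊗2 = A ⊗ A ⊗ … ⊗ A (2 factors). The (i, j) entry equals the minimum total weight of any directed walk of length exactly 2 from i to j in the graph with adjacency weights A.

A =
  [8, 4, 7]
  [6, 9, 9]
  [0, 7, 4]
A^⊗2 =
  [7, 12, 11]
  [9, 10, 13]
  [4, 4, 7]

Each entry (A^⊗2)_ij equals the minimum over all length-2 walks i = v_0 → v_1 → … → v_2 = j of Σ_t A[v_t][v_{t+1}]. For example, for (i, j) = (0, 2) we minimise over 3 possible intermediate vertex sequences; the minimum is 11, attained along the walk 0 → 2 → 2.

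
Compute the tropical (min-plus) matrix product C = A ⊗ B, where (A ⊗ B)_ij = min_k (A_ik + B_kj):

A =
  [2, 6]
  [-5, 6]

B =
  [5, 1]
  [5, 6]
A ⊗ B =
  [7, 3]
  [0, -4]

Apply the min-plus product entry-by-entry:
  C[0][0] = min over k of (A[0][0] + B[0][0] = 2 + 5 = 7, A[0][1] + B[1][0] = 6 + 5 = 11) = 7 (attained at k = 0)
  C[0][1] = min over k of (A[0][0] + B[0][1] = 2 + 1 = 3, A[0][1] + B[1][1] = 6 + 6 = 12) = 3 (attained at k = 0)
  C[1][0] = min over k of (A[1][0] + B[0][0] = -5 + 5 = 0, A[1][1] + B[1][0] = 6 + 5 = 11) = 0 (attained at k = 0)
  C[1][1] = min over k of (A[1][0] + B[0][1] = -5 + 1 = -4, A[1][1] + B[1][1] = 6 + 6 = 12) = -4 (attained at k = 0)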